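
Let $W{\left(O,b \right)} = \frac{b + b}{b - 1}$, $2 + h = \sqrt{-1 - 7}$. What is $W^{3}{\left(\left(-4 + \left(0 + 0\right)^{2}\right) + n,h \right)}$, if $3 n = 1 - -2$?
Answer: $\frac{64 \left(\sqrt{2} - 5 i\right)}{- 45 i + 38 \sqrt{2}} \approx 3.921 - 2.6713 i$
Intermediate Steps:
$n = 1$ ($n = \frac{1 - -2}{3} = \frac{1 + 2}{3} = \frac{1}{3} \cdot 3 = 1$)
$h = -2 + 2 i \sqrt{2}$ ($h = -2 + \sqrt{-1 - 7} = -2 + \sqrt{-8} = -2 + 2 i \sqrt{2} \approx -2.0 + 2.8284 i$)
$W{\left(O,b \right)} = \frac{2 b}{-1 + b}$
$W^{3}{\left(\left(-4 + \left(0 + 0\right)^{2}\right) + n,h \right)} = \left(\frac{2 \left(-2 + 2 i \sqrt{2}\right)}{-1 - \left(2 - 2 i \sqrt{2}\right)}\right)^{3} = \left(\frac{2 \left(-2 + 2 i \sqrt{2}\right)}{-3 + 2 i \sqrt{2}}\right)^{3} = \frac{8 \left(-2 + 2 i \sqrt{2}\right)^{3}}{\left(-3 + 2 i \sqrt{2}\right)^{3}}$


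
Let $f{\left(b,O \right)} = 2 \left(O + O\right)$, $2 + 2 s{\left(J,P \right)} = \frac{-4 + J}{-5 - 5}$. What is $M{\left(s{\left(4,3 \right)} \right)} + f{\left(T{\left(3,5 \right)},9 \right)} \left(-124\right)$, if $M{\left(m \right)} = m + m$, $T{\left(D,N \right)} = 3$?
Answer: $-4466$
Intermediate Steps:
$s{\left(J,P \right)} = - \frac{4}{5} - \frac{J}{20}$ ($s{\left(J,P \right)} = -1 + \frac{\left(-4 + J\right) \frac{1}{-5 - 5}}{2} = -1 + \frac{\left(-4 + J\right) \frac{1}{-10}}{2} = -1 + \frac{\left(-4 + J\right) \left(- \frac{1}{10}\right)}{2} = -1 + \frac{\frac{2}{5} - \frac{J}{10}}{2} = -1 - \left(- \frac{1}{5} + \frac{J}{20}\right) = - \frac{4}{5} - \frac{J}{20}$)
$M{\left(m \right)} = 2 m$
$f{\left(b,O \right)} = 4 O$ ($f{\left(b,O \right)} = 2 \cdot 2 O = 4 O$)
$M{\left(s{\left(4,3 \right)} \right)} + f{\left(T{\left(3,5 \right)},9 \right)} \left(-124\right) = 2 \left(- \frac{4}{5} - \frac{1}{5}\right) + 4 \cdot 9 \left(-124\right) = 2 \left(- \frac{4}{5} - \frac{1}{5}\right) + 36 \left(-124\right) = 2 \left(-1\right) - 4464 = -2 - 4464 = -4466$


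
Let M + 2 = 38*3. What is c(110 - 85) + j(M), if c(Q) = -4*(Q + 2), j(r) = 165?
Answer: 57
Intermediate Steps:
M = 112 (M = -2 + 38*3 = -2 + 114 = 112)
c(Q) = -8 - 4*Q (c(Q) = -4*(2 + Q) = -8 - 4*Q)
c(110 - 85) + j(M) = (-8 - 4*(110 - 85)) + 165 = (-8 - 4*25) + 165 = (-8 - 100) + 165 = -108 + 165 = 57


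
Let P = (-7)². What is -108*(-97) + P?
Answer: 10525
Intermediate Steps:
P = 49
-108*(-97) + P = -108*(-97) + 49 = 10476 + 49 = 10525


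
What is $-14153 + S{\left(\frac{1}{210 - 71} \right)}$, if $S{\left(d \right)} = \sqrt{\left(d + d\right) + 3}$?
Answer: $-14153 + \frac{\sqrt{58241}}{139} \approx -14151.0$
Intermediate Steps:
$S{\left(d \right)} = \sqrt{3 + 2 d}$ ($S{\left(d \right)} = \sqrt{2 d + 3} = \sqrt{3 + 2 d}$)
$-14153 + S{\left(\frac{1}{210 - 71} \right)} = -14153 + \sqrt{3 + \frac{2}{210 - 71}} = -14153 + \sqrt{3 + \frac{2}{139}} = -14153 + \sqrt{\frac{419}{139}} = -14153 + \frac{\sqrt{58241}}{139}$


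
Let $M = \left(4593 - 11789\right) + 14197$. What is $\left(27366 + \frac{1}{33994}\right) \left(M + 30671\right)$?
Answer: $\frac{17522750406980}{16997} \approx 1.0309 \cdot 10^{9}$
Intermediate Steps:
$M = 7001$ ($M = -7196 + 14197 = 7001$)
$\left(27366 + \frac{1}{33994}\right) \left(M + 30671\right) = \left(27366 + \frac{1}{33994}\right) \left(7001 + 30671\right) = \left(27366 + \frac{1}{33994}\right) 37672 = \frac{930279805}{33994} \cdot 37672 = \frac{17522750406980}{16997}$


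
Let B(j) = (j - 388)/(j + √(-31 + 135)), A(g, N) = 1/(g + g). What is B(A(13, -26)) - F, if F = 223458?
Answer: -15709757687/70303 - 524524*√26/70303 ≈ -2.2350e+5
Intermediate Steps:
A(g, N) = 1/(2*g)
B(j) = (-388 + j)/(j + 2*√26) (B(j) = (-388 + j)/(j + √104) = (-388 + j)/(j + 2*√26))
B(A(13, -26)) - F = (-388 + (½)/13)/((½)/13 + 2*√26) - 1*223458 = (-388 + (½)*(1/13))/((½)*(1/13) + 2*√26) - 223458 = (-388 + 1/26)/(1/26 + 2*√26) - 223458 = -10087/26/(1/26 + 2*√26) - 223458 = -10087/(26*(1/26 + 2*√26)) - 223458 = -223458 - 10087/(26*(1/26 + 2*√26))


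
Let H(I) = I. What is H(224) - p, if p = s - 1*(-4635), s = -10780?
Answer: 6369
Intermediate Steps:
p = -6145 (p = -10780 - 1*(-4635) = -10780 + 4635 = -6145)
H(224) - p = 224 - 1*(-6145) = 224 + 6145 = 6369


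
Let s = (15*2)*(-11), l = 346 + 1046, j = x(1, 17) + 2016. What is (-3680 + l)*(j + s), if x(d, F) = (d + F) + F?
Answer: -3937648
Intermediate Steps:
x(d, F) = d + 2*F (x(d, F) = (F + d) + F = d + 2*F)
j = 2051 (j = (1 + 2*17) + 2016 = (1 + 34) + 2016 = 35 + 2016 = 2051)
l = 1392
s = -330 (s = 30*(-11) = -330)
(-3680 + l)*(j + s) = (-3680 + 1392)*(2051 - 330) = -2288*1721 = -3937648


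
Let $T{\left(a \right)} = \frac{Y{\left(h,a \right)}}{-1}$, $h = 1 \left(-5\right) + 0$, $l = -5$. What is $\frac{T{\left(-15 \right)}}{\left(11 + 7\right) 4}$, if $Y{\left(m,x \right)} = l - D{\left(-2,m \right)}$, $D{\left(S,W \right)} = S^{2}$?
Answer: $\frac{1}{8} \approx 0.125$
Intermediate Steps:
$h = -5$ ($h = -5 + 0 = -5$)
$Y{\left(m,x \right)} = -9$ ($Y{\left(m,x \right)} = -5 - \left(-2\right)^{2} = -5 - 4 = -9$)
$T{\left(a \right)} = 9$ ($T{\left(a \right)} = - \frac{9}{-1} = \left(-9\right) \left(-1\right) = 9$)
$\frac{T{\left(-15 \right)}}{\left(11 + 7\right) 4} = \frac{9}{\left(11 + 7\right) 4} = \frac{9}{18 \cdot 4} = \frac{9}{72} = 9 \cdot \frac{1}{72} = \frac{1}{8}$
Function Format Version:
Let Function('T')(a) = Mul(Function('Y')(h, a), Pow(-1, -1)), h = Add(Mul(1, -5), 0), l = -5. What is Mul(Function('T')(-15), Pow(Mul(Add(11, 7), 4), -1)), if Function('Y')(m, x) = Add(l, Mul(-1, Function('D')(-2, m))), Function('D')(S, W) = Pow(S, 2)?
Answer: Rational(1, 8) ≈ 0.12500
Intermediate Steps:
h = -5 (h = Add(-5, 0) = -5)
Function('Y')(m, x) = -9 (Function('Y')(m, x) = Add(-5, Mul(-1, Pow(-2, 2))) = Add(-5, Mul(-1, 4)) = Add(-5, -4) = -9)
Function('T')(a) = 9 (Function('T')(a) = Mul(-9, Pow(-1, -1)) = Mul(-9, -1) = 9)
Mul(Function('T')(-15), Pow(Mul(Add(11, 7), 4), -1)) = Mul(9, Pow(Mul(Add(11, 7), 4), -1)) = Mul(9, Pow(Mul(18, 4), -1)) = Mul(9, Pow(72, -1)) = Mul(9, Rational(1, 72)) = Rational(1, 8)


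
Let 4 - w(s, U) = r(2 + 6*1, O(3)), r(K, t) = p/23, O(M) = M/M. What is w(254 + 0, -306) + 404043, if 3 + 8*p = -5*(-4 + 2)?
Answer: 74344641/184 ≈ 4.0405e+5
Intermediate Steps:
O(M) = 1
p = 7/8 (p = -3/8 + (-5*(-4 + 2))/8 = -3/8 + (-5*(-2))/8 = -3/8 + (⅛)*10 = -3/8 + 5/4 = 7/8 ≈ 0.87500)
r(K, t) = 7/184 (r(K, t) = (7/8)/23 = (7/8)*(1/23) = 7/184)
w(s, U) = 729/184 (w(s, U) = 4 - 1*7/184 = 4 - 7/184 = 729/184)
w(254 + 0, -306) + 404043 = 729/184 + 404043 = 74344641/184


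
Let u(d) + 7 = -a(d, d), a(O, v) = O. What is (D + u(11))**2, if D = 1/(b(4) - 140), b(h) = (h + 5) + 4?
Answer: 5230369/16129 ≈ 324.28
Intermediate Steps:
b(h) = 9 + h (b(h) = (5 + h) + 4 = 9 + h)
u(d) = -7 - d
D = -1/127 (D = 1/((9 + 4) - 140) = 1/(13 - 140) = 1/(-127) = -1/127 ≈ -0.0078740)
(D + u(11))**2 = (-1/127 + (-7 - 1*11))**2 = (-1/127 + (-7 - 11))**2 = (-1/127 - 18)**2 = (-2287/127)**2 = 5230369/16129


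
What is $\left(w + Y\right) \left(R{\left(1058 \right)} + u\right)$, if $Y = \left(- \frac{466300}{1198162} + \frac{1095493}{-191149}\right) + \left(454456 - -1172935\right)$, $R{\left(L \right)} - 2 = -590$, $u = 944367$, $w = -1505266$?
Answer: $\frac{269348534908179206682}{2337014981} \approx 1.1525 \cdot 10^{11}$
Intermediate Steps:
$R{\left(L \right)} = -588$ ($R{\left(L \right)} = 2 - 590 = -588$)
$Y = \frac{3803222843772504}{2337014981}$ ($Y = \left(\left(-466300\right) \frac{1}{1198162} + 1095493 \left(- \frac{1}{191149}\right)\right) + \left(454456 + 1172935\right) = \left(- \frac{233150}{599081} - \frac{22357}{3901}\right) + 1627391 = - \frac{14303172067}{2337014981} + 1627391 = \frac{3803222843772504}{2337014981} \approx 1.6274 \cdot 10^{6}$)
$\left(w + Y\right) \left(R{\left(1058 \right)} + u\right) = \left(-1505266 + \frac{3803222843772504}{2337014981}\right) \left(-588 + 944367\right) = \frac{285393651382558}{2337014981} \cdot 943779 = \frac{269348534908179206682}{2337014981}$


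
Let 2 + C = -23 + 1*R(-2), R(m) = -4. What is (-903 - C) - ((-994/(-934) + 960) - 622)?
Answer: -566501/467 ≈ -1213.1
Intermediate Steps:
C = -29 (C = -2 + (-23 + 1*(-4)) = -2 + (-23 - 4) = -2 - 27 = -29)
(-903 - C) - ((-994/(-934) + 960) - 622) = (-903 - 1*(-29)) - ((-994/(-934) + 960) - 622) = (-903 + 29) - ((-994*(-1/934) + 960) - 622) = -874 - ((497/467 + 960) - 622) = -874 - (448817/467 - 622) = -874 - 1*158343/467 = -874 - 158343/467 = -566501/467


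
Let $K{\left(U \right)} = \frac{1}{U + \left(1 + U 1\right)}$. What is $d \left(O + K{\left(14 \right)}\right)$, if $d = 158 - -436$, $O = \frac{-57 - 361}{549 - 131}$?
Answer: $- \frac{16632}{29} \approx -573.52$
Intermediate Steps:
$K{\left(U \right)} = \frac{1}{1 + 2 U}$ ($K{\left(U \right)} = \frac{1}{U + \left(1 + U\right)} = \frac{1}{1 + 2 U}$)
$O = -1$ ($O = - \frac{418}{418} = \left(-418\right) \frac{1}{418} = -1$)
$d = 594$ ($d = 158 + 436 = 594$)
$d \left(O + K{\left(14 \right)}\right) = 594 \left(-1 + \frac{1}{1 + 2 \cdot 14}\right) = 594 \left(-1 + \frac{1}{1 + 28}\right) = 594 \left(-1 + \frac{1}{29}\right) = 594 \left(- \frac{28}{29}\right) = - \frac{16632}{29}$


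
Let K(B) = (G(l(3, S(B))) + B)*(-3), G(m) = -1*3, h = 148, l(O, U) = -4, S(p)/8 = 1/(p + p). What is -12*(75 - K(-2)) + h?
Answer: -572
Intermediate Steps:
S(p) = 4/p (S(p) = 8/(p + p) = 8/((2*p)) = 8*(1/(2*p)) = 4/p)
G(m) = -3
K(B) = 9 - 3*B (K(B) = (-3 + B)*(-3) = 9 - 3*B)
-12*(75 - K(-2)) + h = -12*(75 - (9 - 3*(-2))) + 148 = -12*(75 - (9 + 6)) + 148 = -12*(75 - 1*15) + 148 = -12*(75 - 15) + 148 = -12*60 + 148 = -720 + 148 = -572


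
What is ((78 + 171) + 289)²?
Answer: 289444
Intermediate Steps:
((78 + 171) + 289)² = (249 + 289)² = 538² = 289444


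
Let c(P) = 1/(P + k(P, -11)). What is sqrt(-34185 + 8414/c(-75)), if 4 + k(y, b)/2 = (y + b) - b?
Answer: I*sqrt(1994647) ≈ 1412.3*I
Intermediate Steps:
k(y, b) = -8 + 2*y (k(y, b) = -8 + 2*((y + b) - b) = -8 + 2*((b + y) - b) = -8 + 2*y)
c(P) = 1/(-8 + 3*P) (c(P) = 1/(P + (-8 + 2*P)) = 1/(-8 + 3*P))
sqrt(-34185 + 8414/c(-75)) = sqrt(-34185 + 8414/(1/(-8 + 3*(-75)))) = sqrt(-34185 + 8414/(1/(-8 - 225))) = sqrt(-34185 + 8414/(1/(-233))) = sqrt(-34185 + 8414/(-1/233)) = sqrt(-34185 + 8414*(-233)) = sqrt(-34185 - 1960462) = sqrt(-1994647) = I*sqrt(1994647)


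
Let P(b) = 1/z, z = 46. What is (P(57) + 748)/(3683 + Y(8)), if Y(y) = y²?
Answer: 34409/172362 ≈ 0.19963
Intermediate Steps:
P(b) = 1/46
(P(57) + 748)/(3683 + Y(8)) = (1/46 + 748)/(3683 + 8²) = 34409/(46*(3683 + 64)) = (34409/46)/3747 = (34409/46)*(1/3747) = 34409/172362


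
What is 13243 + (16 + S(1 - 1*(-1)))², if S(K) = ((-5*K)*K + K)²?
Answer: 128843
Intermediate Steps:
S(K) = (K - 5*K²)² (S(K) = (-5*K² + K)² = (K - 5*K²)²)
13243 + (16 + S(1 - 1*(-1)))² = 13243 + (16 + (1 - 1*(-1))²*(-1 + 5*(1 - 1*(-1)))²)² = 13243 + (16 + (1 + 1)²*(-1 + 5*(1 + 1))²)² = 13243 + (16 + 2²*(-1 + 5*2)²)² = 13243 + (16 + 4*(-1 + 10)²)² = 13243 + (16 + 4*9²)² = 13243 + (16 + 4*81)² = 13243 + (16 + 324)² = 13243 + 340² = 13243 + 115600 = 128843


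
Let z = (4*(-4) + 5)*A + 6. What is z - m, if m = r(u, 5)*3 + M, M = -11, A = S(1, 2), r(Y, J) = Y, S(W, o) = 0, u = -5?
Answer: 32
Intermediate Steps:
A = 0
z = 6 (z = (4*(-4) + 5)*0 + 6 = (-16 + 5)*0 + 6 = -11*0 + 6 = 0 + 6 = 6)
m = -26 (m = -5*3 - 11 = -15 - 11 = -26)
z - m = 6 - 1*(-26) = 6 + 26 = 32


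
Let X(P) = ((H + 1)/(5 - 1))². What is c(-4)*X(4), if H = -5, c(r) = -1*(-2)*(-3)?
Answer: -6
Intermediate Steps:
c(r) = -6 (c(r) = 2*(-3) = -6)
X(P) = 1 (X(P) = ((-5 + 1)/(5 - 1))² = (-4/4)² = (-4*¼)² = (-1)² = 1)
c(-4)*X(4) = -6*1 = -6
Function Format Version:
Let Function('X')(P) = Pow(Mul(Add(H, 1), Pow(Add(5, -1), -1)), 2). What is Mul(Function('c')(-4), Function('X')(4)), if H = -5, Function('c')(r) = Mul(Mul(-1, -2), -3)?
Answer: -6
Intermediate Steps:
Function('c')(r) = -6 (Function('c')(r) = Mul(2, -3) = -6)
Function('X')(P) = 1 (Function('X')(P) = Pow(Mul(Add(-5, 1), Pow(Add(5, -1), -1)), 2) = Pow(Mul(-4, Pow(4, -1)), 2) = Pow(Mul(-4, Rational(1, 4)), 2) = Pow(-1, 2) = 1)
Mul(Function('c')(-4), Function('X')(4)) = Mul(-6, 1) = -6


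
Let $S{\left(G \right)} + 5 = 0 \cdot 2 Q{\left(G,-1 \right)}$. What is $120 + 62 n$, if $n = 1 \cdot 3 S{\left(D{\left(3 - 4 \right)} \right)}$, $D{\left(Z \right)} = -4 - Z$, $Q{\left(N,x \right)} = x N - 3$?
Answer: $-810$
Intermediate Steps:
$Q{\left(N,x \right)} = -3 + N x$ ($Q{\left(N,x \right)} = N x - 3 = -3 + N x$)
$S{\left(G \right)} = -5$ ($S{\left(G \right)} = -5 + 0 \cdot 2 \left(-3 + G \left(-1\right)\right) = -5 + 0 \left(-3 - G\right) = -5 + 0 = -5$)
$n = -15$ ($n = 1 \cdot 3 \left(-5\right) = 3 \left(-5\right) = -15$)
$120 + 62 n = 120 + 62 \left(-15\right) = 120 - 930 = -810$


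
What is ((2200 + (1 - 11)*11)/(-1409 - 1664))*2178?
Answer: -4552020/3073 ≈ -1481.3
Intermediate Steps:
((2200 + (1 - 11)*11)/(-1409 - 1664))*2178 = ((2200 - 10*11)/(-3073))*2178 = ((2200 - 110)*(-1/3073))*2178 = (2090*(-1/3073))*2178 = -2090/3073*2178 = -4552020/3073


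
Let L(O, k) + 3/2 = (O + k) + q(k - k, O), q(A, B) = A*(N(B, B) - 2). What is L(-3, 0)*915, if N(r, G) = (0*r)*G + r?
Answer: -8235/2 ≈ -4117.5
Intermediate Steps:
N(r, G) = r (N(r, G) = 0*G + r = 0 + r = r)
q(A, B) = A*(-2 + B) (q(A, B) = A*(B - 2) = A*(-2 + B))
L(O, k) = -3/2 + O + k (L(O, k) = -3/2 + ((O + k) + (k - k)*(-2 + O)) = -3/2 + ((O + k) + 0*(-2 + O)) = -3/2 + ((O + k) + 0) = -3/2 + (O + k) = -3/2 + O + k)
L(-3, 0)*915 = (-3/2 - 3 + 0)*915 = -9/2*915 = -8235/2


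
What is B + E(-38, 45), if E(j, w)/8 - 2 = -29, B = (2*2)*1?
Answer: -212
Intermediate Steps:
B = 4 (B = 4*1 = 4)
E(j, w) = -216 (E(j, w) = 16 + 8*(-29) = 16 - 232 = -216)
B + E(-38, 45) = 4 - 216 = -212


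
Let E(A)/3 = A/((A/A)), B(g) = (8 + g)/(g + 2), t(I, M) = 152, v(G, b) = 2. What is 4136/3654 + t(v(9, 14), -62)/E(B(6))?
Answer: 7852/261 ≈ 30.084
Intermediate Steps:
B(g) = (8 + g)/(2 + g)
E(A) = 3*A (E(A) = 3*(A/((A/A))) = 3*(A/1) = 3*(A*1) = 3*A)
4136/3654 + t(v(9, 14), -62)/E(B(6)) = 4136/3654 + 152/((3*((8 + 6)/(2 + 6)))) = 4136*(1/3654) + 152/((3*(14/8))) = 2068/1827 + 152/((3*((⅛)*14))) = 2068/1827 + 152/((3*(7/4))) = 2068/1827 + 152/(21/4) = 2068/1827 + 152*(4/21) = 2068/1827 + 608/21 = 7852/261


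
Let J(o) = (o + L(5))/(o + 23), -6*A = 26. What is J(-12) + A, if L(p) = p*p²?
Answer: 196/33 ≈ 5.9394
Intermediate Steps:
A = -13/3 (A = -⅙*26 = -13/3 ≈ -4.3333)
L(p) = p³
J(o) = (125 + o)/(23 + o) (J(o) = (o + 5³)/(o + 23) = (o + 125)/(23 + o) = (125 + o)/(23 + o))
J(-12) + A = (125 - 12)/(23 - 12) - 13/3 = 113/11 - 13/3 = 196/33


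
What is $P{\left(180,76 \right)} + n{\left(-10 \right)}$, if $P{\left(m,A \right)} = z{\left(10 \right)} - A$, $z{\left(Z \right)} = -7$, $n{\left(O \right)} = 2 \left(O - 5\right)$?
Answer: $-113$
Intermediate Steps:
$n{\left(O \right)} = -10 + 2 O$ ($n{\left(O \right)} = 2 \left(-5 + O\right) = -10 + 2 O$)
$P{\left(m,A \right)} = -7 - A$
$P{\left(180,76 \right)} + n{\left(-10 \right)} = \left(-7 - 76\right) + \left(-10 + 2 \left(-10\right)\right) = \left(-7 - 76\right) - 30 = -83 - 30 = -113$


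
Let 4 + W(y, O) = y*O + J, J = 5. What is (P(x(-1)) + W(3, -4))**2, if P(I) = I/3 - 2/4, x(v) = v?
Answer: 5041/36 ≈ 140.03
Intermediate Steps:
W(y, O) = 1 + O*y (W(y, O) = -4 + (y*O + 5) = -4 + (O*y + 5) = -4 + (5 + O*y) = 1 + O*y)
P(I) = -1/2 + I/3 (P(I) = I*(1/3) - 2*1/4 = I/3 - 1/2 = -1/2 + I/3)
(P(x(-1)) + W(3, -4))**2 = ((-1/2 + (1/3)*(-1)) + (1 - 4*3))**2 = ((-1/2 - 1/3) + (1 - 12))**2 = (-5/6 - 11)**2 = (-71/6)**2 = 5041/36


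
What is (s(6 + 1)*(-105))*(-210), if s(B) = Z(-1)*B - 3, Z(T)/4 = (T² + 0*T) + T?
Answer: -66150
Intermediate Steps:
Z(T) = 4*T + 4*T² (Z(T) = 4*((T² + 0*T) + T) = 4*((T² + 0) + T) = 4*(T² + T) = 4*(T + T²) = 4*T + 4*T²)
s(B) = -3 (s(B) = (4*(-1)*(1 - 1))*B - 3 = (4*(-1)*0)*B - 3 = 0*B - 3 = 0 - 3 = -3)
(s(6 + 1)*(-105))*(-210) = -3*(-105)*(-210) = 315*(-210) = -66150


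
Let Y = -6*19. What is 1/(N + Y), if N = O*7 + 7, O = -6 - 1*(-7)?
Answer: -1/100 ≈ -0.010000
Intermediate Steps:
O = 1 (O = -6 + 7 = 1)
Y = -114
N = 14 (N = 1*7 + 7 = 7 + 7 = 14)
1/(N + Y) = 1/(14 - 114) = 1/(-100) = -1/100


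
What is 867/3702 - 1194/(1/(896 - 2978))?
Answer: 3067610761/1234 ≈ 2.4859e+6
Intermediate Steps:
867/3702 - 1194/(1/(896 - 2978)) = 867*(1/3702) - 1194/(1/(-2082)) = 289/1234 - 1194/(-1/2082) = 289/1234 - 1194*(-2082) = 289/1234 + 2485908 = 3067610761/1234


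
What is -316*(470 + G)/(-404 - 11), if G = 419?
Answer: 280924/415 ≈ 676.93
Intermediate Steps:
-316*(470 + G)/(-404 - 11) = -316*(470 + 419)/(-404 - 11) = -316/((-415/889)) = -316/((-415*1/889)) = -316/(-415/889) = -316*(-889/415) = 280924/415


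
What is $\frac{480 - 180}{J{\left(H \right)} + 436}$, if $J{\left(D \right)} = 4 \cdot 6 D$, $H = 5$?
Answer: $\frac{75}{139} \approx 0.53957$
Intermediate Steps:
$J{\left(D \right)} = 24 D$
$\frac{480 - 180}{J{\left(H \right)} + 436} = \frac{480 - 180}{24 \cdot 5 + 436} = \frac{300}{120 + 436} = \frac{300}{556} = 300 \cdot \frac{1}{556} = \frac{75}{139}$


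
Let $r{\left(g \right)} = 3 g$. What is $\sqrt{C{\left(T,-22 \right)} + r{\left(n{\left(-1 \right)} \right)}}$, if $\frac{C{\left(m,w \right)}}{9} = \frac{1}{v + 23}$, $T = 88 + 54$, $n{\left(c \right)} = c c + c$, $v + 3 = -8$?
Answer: $\frac{\sqrt{3}}{2} \approx 0.86602$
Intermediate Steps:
$v = -11$ ($v = -3 - 8 = -11$)
$n{\left(c \right)} = c + c^{2}$ ($n{\left(c \right)} = c^{2} + c = c + c^{2}$)
$T = 142$
$C{\left(m,w \right)} = \frac{3}{4}$ ($C{\left(m,w \right)} = \frac{9}{-11 + 23} = \frac{9}{12} = 9 \cdot \frac{1}{12} = \frac{3}{4}$)
$\sqrt{C{\left(T,-22 \right)} + r{\left(n{\left(-1 \right)} \right)}} = \sqrt{\frac{3}{4} + 3 \left(- (1 - 1)\right)} = \sqrt{\frac{3}{4} + 3 \left(\left(-1\right) 0\right)} = \sqrt{\frac{3}{4} + 3 \cdot 0} = \sqrt{\frac{3}{4} + 0} = \sqrt{\frac{3}{4}} = \frac{\sqrt{3}}{2}$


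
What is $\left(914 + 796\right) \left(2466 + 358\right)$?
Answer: $4829040$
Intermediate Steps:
$\left(914 + 796\right) \left(2466 + 358\right) = 1710 \cdot 2824 = 4829040$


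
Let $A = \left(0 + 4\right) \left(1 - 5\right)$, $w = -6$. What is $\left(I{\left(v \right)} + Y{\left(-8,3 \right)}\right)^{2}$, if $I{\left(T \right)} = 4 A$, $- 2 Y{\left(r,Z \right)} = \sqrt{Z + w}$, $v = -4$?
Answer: $\frac{\left(128 + i \sqrt{3}\right)^{2}}{4} \approx 4095.3 + 110.85 i$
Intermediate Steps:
$Y{\left(r,Z \right)} = - \frac{\sqrt{-6 + Z}}{2}$ ($Y{\left(r,Z \right)} = - \frac{\sqrt{Z - 6}}{2} = - \frac{\sqrt{-6 + Z}}{2}$)
$A = -16$ ($A = 4 \left(-4\right) = -16$)
$I{\left(T \right)} = -64$ ($I{\left(T \right)} = 4 \left(-16\right) = -64$)
$\left(I{\left(v \right)} + Y{\left(-8,3 \right)}\right)^{2} = \left(-64 - \frac{\sqrt{-6 + 3}}{2}\right)^{2} = \left(-64 - \frac{\sqrt{-3}}{2}\right)^{2} = \left(-64 - \frac{i \sqrt{3}}{2}\right)^{2}$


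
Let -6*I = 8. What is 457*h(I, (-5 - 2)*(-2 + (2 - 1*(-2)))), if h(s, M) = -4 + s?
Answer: -7312/3 ≈ -2437.3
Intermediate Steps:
I = -4/3 (I = -1/6*8 = -4/3 ≈ -1.3333)
457*h(I, (-5 - 2)*(-2 + (2 - 1*(-2)))) = 457*(-4 - 4/3) = 457*(-16/3) = -7312/3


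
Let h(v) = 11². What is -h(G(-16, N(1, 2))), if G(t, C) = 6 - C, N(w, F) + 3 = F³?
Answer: -121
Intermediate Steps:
N(w, F) = -3 + F³
h(v) = 121
-h(G(-16, N(1, 2))) = -1*121 = -121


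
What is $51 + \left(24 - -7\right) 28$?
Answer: $919$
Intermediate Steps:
$51 + \left(24 - -7\right) 28 = 51 + \left(24 + 7\right) 28 = 51 + 31 \cdot 28 = 51 + 868 = 919$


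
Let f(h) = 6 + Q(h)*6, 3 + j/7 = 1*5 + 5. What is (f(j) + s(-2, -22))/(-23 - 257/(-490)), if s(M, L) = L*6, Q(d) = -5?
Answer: 25480/3671 ≈ 6.9409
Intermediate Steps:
j = 49 (j = -21 + 7*(1*5 + 5) = -21 + 7*(5 + 5) = -21 + 7*10 = -21 + 70 = 49)
f(h) = -24 (f(h) = 6 - 5*6 = 6 - 30 = -24)
s(M, L) = 6*L
(f(j) + s(-2, -22))/(-23 - 257/(-490)) = (-24 + 6*(-22))/(-23 - 257/(-490)) = (-24 - 132)/(-23 - 257*(-1/490)) = -156/(-23 + 257/490) = -156/(-11013/490) = -156*(-490/11013) = 25480/3671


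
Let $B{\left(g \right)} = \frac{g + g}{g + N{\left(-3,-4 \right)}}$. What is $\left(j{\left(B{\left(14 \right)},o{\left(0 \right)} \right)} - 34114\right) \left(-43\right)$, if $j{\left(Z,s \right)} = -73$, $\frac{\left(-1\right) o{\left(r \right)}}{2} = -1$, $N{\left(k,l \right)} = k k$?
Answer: $1470041$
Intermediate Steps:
$N{\left(k,l \right)} = k^{2}$
$o{\left(r \right)} = 2$ ($o{\left(r \right)} = \left(-2\right) \left(-1\right) = 2$)
$B{\left(g \right)} = \frac{2 g}{9 + g}$ ($B{\left(g \right)} = \frac{g + g}{g + \left(-3\right)^{2}} = \frac{2 g}{g + 9} = \frac{2 g}{9 + g}$)
$\left(j{\left(B{\left(14 \right)},o{\left(0 \right)} \right)} - 34114\right) \left(-43\right) = \left(-73 - 34114\right) \left(-43\right) = \left(-34187\right) \left(-43\right) = 1470041$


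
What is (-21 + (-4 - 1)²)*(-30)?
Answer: -120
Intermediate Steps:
(-21 + (-4 - 1)²)*(-30) = (-21 + (-5)²)*(-30) = (-21 + 25)*(-30) = 4*(-30) = -120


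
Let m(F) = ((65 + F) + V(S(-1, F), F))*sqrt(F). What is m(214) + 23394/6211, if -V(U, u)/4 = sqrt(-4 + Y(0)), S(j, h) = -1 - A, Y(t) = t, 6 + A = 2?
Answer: 23394/6211 + sqrt(214)*(279 - 8*I) ≈ 4085.2 - 117.03*I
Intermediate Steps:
A = -4 (A = -6 + 2 = -4)
S(j, h) = 3 (S(j, h) = -1 - 1*(-4) = -1 + 4 = 3)
V(U, u) = -8*I (V(U, u) = -4*sqrt(-4 + 0) = -8*I)
m(F) = sqrt(F)*(65 + F - 8*I) (m(F) = ((65 + F) - 8*I)*sqrt(F) = (65 + F - 8*I)*sqrt(F) = sqrt(F)*(65 + F - 8*I))
m(214) + 23394/6211 = sqrt(214)*(65 + 214 - 8*I) + 23394/6211 = sqrt(214)*(279 - 8*I) + 23394*(1/6211) = sqrt(214)*(279 - 8*I) + 23394/6211 = 23394/6211 + sqrt(214)*(279 - 8*I)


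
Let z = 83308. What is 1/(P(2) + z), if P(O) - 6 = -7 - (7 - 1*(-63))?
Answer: 1/83237 ≈ 1.2014e-5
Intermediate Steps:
P(O) = -71 (P(O) = 6 + (-7 - (7 - 1*(-63))) = 6 + (-7 - (7 + 63)) = 6 + (-7 - 1*70) = 6 + (-7 - 70) = 6 - 77 = -71)
1/(P(2) + z) = 1/(-71 + 83308) = 1/83237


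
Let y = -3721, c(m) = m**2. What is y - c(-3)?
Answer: -3730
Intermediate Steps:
y - c(-3) = -3721 - 1*(-3)**2 = -3721 - 1*9 = -3721 - 9 = -3730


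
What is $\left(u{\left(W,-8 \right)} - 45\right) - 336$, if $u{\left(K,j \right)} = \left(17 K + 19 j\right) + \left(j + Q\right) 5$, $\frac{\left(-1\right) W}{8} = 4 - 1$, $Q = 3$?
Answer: $-966$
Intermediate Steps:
$W = -24$ ($W = - 8 \left(4 - 1\right) = \left(-8\right) 3 = -24$)
$u{\left(K,j \right)} = 15 + 17 K + 24 j$ ($u{\left(K,j \right)} = \left(17 K + 19 j\right) + \left(j + 3\right) 5 = \left(17 K + 19 j\right) + \left(3 + j\right) 5 = \left(17 K + 19 j\right) + \left(15 + 5 j\right) = 15 + 17 K + 24 j$)
$\left(u{\left(W,-8 \right)} - 45\right) - 336 = \left(\left(15 + 17 \left(-24\right) + 24 \left(-8\right)\right) - 45\right) - 336 = \left(\left(15 - 408 - 192\right) - 45\right) - 336 = \left(-585 - 45\right) - 336 = -630 - 336 = -966$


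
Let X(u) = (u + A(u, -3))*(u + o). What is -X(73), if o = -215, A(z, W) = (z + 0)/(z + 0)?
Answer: 10508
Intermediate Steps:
A(z, W) = 1 (A(z, W) = z/z = 1)
X(u) = (1 + u)*(-215 + u) (X(u) = (u + 1)*(u - 215) = (1 + u)*(-215 + u))
-X(73) = -(-215 + 73**2 - 214*73) = -(-215 + 5329 - 15622) = -1*(-10508) = 10508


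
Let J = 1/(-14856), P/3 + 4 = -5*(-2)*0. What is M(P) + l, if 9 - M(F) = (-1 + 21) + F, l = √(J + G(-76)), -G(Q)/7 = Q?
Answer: 1 + √29353194174/7428 ≈ 24.065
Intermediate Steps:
G(Q) = -7*Q
P = -12 (P = -12 + 3*(-5*(-2)*0) = -12 + 3*(10*0) = -12 + 3*0 = -12 + 0 = -12)
J = -1/14856 ≈ -6.7313e-5
l = √29353194174/7428 (l = √(-1/14856 - 7*(-76)) = √(-1/14856 + 532) = √(7903391/14856) = √29353194174/7428 ≈ 23.065)
M(F) = -11 - F (M(F) = 9 - ((-1 + 21) + F) = 9 - (20 + F) = 9 + (-20 - F) = -11 - F)
M(P) + l = (-11 - 1*(-12)) + √29353194174/7428 = (-11 + 12) + √29353194174/7428 = 1 + √29353194174/7428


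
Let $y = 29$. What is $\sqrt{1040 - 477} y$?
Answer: $29 \sqrt{563} \approx 688.1$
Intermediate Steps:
$\sqrt{1040 - 477} y = \sqrt{1040 - 477} \cdot 29 = \sqrt{563} \cdot 29 = 29 \sqrt{563}$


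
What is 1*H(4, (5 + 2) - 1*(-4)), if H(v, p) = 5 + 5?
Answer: 10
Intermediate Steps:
H(v, p) = 10
1*H(4, (5 + 2) - 1*(-4)) = 1*10 = 10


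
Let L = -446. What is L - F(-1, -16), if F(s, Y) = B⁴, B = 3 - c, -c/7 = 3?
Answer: -332222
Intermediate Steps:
c = -21 (c = -7*3 = -21)
B = 24 (B = 3 - 1*(-21) = 3 + 21 = 24)
F(s, Y) = 331776 (F(s, Y) = 24⁴ = 331776)
L - F(-1, -16) = -446 - 1*331776 = -446 - 331776 = -332222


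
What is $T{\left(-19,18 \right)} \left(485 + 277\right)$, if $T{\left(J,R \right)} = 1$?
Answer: $762$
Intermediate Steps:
$T{\left(-19,18 \right)} \left(485 + 277\right) = 1 \left(485 + 277\right) = 1 \cdot 762 = 762$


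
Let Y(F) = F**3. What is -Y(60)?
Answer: -216000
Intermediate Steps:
-Y(60) = -1*60**3 = -1*216000 = -216000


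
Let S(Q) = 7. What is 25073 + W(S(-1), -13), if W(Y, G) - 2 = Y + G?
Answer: 25069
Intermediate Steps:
W(Y, G) = 2 + G + Y (W(Y, G) = 2 + (Y + G) = 2 + (G + Y) = 2 + G + Y)
25073 + W(S(-1), -13) = 25073 + (2 - 13 + 7) = 25073 - 4 = 25069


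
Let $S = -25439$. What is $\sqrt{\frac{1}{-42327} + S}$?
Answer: $\frac{i \sqrt{5063986073462}}{14109} \approx 159.5 i$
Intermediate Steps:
$\sqrt{\frac{1}{-42327} + S} = \sqrt{\frac{1}{-42327} - 25439} = \sqrt{- \frac{1}{42327} - 25439} = \sqrt{- \frac{1076756554}{42327}} = \frac{i \sqrt{5063986073462}}{14109}$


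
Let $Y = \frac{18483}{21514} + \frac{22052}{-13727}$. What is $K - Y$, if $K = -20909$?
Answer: $- \frac{166883274695}{7981694} \approx -20908.0$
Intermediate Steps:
$Y = - \frac{5965151}{7981694}$ ($Y = 18483 \cdot \frac{1}{21514} + 22052 \left(- \frac{1}{13727}\right) = \frac{18483}{21514} - \frac{596}{371} = - \frac{5965151}{7981694} \approx -0.74735$)
$K - Y = -20909 - - \frac{5965151}{7981694} = -20909 + \frac{5965151}{7981694} = - \frac{166883274695}{7981694}$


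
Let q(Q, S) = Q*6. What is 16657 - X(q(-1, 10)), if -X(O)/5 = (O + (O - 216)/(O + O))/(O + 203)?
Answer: 6562983/394 ≈ 16657.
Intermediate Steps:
q(Q, S) = 6*Q
X(O) = -5*(O + (-216 + O)/(2*O))/(203 + O) (X(O) = -5*(O + (O - 216)/(O + O))/(O + 203) = -5*(O + (-216 + O)/((2*O)))/(203 + O) = -5*(O + (-216 + O)*(1/(2*O)))/(203 + O) = -5*(O + (-216 + O)/(2*O))/(203 + O))
16657 - X(q(-1, 10)) = 16657 - 5*(216 - 6*(-1) - 2*(6*(-1))**2)/(2*(6*(-1))*(203 + 6*(-1))) = 16657 - 5*(216 - 1*(-6) - 2*(-6)**2)/(2*(-6)*(203 - 6)) = 16657 - 5*(-1)*(216 + 6 - 2*36)/(2*6*197) = 16657 - 5*(-1)*(216 + 6 - 72)/(2*6*197) = 16657 - 5*(-1)*150/(2*6*197) = 16657 - 1*(-125/394) = 16657 + 125/394 = 6562983/394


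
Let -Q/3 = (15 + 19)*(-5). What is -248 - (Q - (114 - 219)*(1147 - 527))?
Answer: -65858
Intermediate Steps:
Q = 510 (Q = -3*(15 + 19)*(-5) = -102*(-5) = -3*(-170) = 510)
-248 - (Q - (114 - 219)*(1147 - 527)) = -248 - (510 - (114 - 219)*(1147 - 527)) = -248 - (510 - (-105)*620) = -248 - (510 - 1*(-65100)) = -248 - (510 + 65100) = -248 - 1*65610 = -248 - 65610 = -65858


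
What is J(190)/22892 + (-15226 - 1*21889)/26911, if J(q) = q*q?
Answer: 30462630/154011653 ≈ 0.19779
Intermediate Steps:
J(q) = q**2
J(190)/22892 + (-15226 - 1*21889)/26911 = 190**2/22892 + (-15226 - 1*21889)/26911 = 36100*(1/22892) + (-15226 - 21889)*(1/26911) = 9025/5723 - 37115*1/26911 = 9025/5723 - 37115/26911 = 30462630/154011653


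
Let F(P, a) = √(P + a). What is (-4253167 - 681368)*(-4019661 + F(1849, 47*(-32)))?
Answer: 19835157892635 - 4934535*√345 ≈ 1.9835e+13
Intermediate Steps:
(-4253167 - 681368)*(-4019661 + F(1849, 47*(-32))) = (-4253167 - 681368)*(-4019661 + √(1849 + 47*(-32))) = -4934535*(-4019661 + √(1849 - 1504)) = -4934535*(-4019661 + √345) = 19835157892635 - 4934535*√345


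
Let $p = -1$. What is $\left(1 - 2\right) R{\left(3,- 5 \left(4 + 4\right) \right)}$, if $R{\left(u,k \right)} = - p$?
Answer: $-1$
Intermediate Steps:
$R{\left(u,k \right)} = 1$ ($R{\left(u,k \right)} = \left(-1\right) \left(-1\right) = 1$)
$\left(1 - 2\right) R{\left(3,- 5 \left(4 + 4\right) \right)} = \left(1 - 2\right) 1 = \left(-1\right) 1 = -1$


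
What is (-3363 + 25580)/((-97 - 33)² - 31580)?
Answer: -22217/14680 ≈ -1.5134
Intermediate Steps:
(-3363 + 25580)/((-97 - 33)² - 31580) = 22217/((-130)² - 31580) = 22217/(16900 - 31580) = 22217/(-14680) = 22217*(-1/14680) = -22217/14680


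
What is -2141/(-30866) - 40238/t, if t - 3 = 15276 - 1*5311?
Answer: -305161155/76918072 ≈ -3.9674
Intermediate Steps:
t = 9968 (t = 3 + (15276 - 1*5311) = 3 + (15276 - 5311) = 3 + 9965 = 9968)
-2141/(-30866) - 40238/t = -2141/(-30866) - 40238/9968 = -2141*(-1/30866) - 40238*1/9968 = 2141/30866 - 20119/4984 = -305161155/76918072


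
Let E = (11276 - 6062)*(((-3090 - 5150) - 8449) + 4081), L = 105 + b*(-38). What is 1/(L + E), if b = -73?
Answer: -1/65735233 ≈ -1.5213e-8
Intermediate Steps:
L = 2879 (L = 105 - 73*(-38) = 105 + 2774 = 2879)
E = -65738112 (E = 5214*((-8240 - 8449) + 4081) = 5214*(-16689 + 4081) = 5214*(-12608) = -65738112)
1/(L + E) = 1/(2879 - 65738112) = 1/(-65735233) = -1/65735233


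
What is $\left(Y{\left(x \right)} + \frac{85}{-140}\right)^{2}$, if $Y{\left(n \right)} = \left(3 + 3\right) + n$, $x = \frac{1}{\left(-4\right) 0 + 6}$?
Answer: $\frac{218089}{7056} \approx 30.908$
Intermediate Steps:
$x = \frac{1}{6}$ ($x = \frac{1}{0 + 6} = \frac{1}{6} \approx 0.16667$)
$Y{\left(n \right)} = 6 + n$
$\left(Y{\left(x \right)} + \frac{85}{-140}\right)^{2} = \left(\left(6 + \frac{1}{6}\right) + \frac{85}{-140}\right)^{2} = \left(\frac{37}{6} + 85 \left(- \frac{1}{140}\right)\right)^{2} = \left(\frac{37}{6} - \frac{17}{28}\right)^{2} = \left(\frac{467}{84}\right)^{2} = \frac{218089}{7056}$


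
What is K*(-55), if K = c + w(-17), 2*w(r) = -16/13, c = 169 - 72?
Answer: -68915/13 ≈ -5301.2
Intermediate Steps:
c = 97
w(r) = -8/13 (w(r) = (-16/13)/2 = (-16*1/13)/2 = (½)*(-16/13) = -8/13)
K = 1253/13 (K = 97 - 8/13 = 1253/13 ≈ 96.385)
K*(-55) = (1253/13)*(-55) = -68915/13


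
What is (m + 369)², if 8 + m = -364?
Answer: 9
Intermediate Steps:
m = -372 (m = -8 - 364 = -372)
(m + 369)² = (-372 + 369)² = (-3)² = 9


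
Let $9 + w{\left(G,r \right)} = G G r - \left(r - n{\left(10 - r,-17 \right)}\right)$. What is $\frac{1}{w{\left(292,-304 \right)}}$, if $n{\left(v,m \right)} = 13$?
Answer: $- \frac{1}{25919948} \approx -3.858 \cdot 10^{-8}$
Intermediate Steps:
$w{\left(G,r \right)} = 4 - r + r G^{2}$ ($w{\left(G,r \right)} = -9 - \left(-13 + r - G G r\right) = -9 - \left(-13 + r - G^{2} r\right) = -9 - \left(-13 + r - r G^{2}\right) = -9 + \left(13 - r + r G^{2}\right) = 4 - r + r G^{2}$)
$\frac{1}{w{\left(292,-304 \right)}} = \frac{1}{4 - -304 - 304 \cdot 292^{2}} = \frac{1}{4 + 304 - 25920256} = \frac{1}{-25919948} = - \frac{1}{25919948}$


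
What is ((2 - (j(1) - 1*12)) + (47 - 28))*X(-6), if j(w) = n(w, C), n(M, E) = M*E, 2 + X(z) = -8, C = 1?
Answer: -320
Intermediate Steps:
X(z) = -10 (X(z) = -2 - 8 = -10)
n(M, E) = E*M
j(w) = w (j(w) = 1*w = w)
((2 - (j(1) - 1*12)) + (47 - 28))*X(-6) = ((2 - (1 - 1*12)) + (47 - 28))*(-10) = ((2 - (1 - 12)) + 19)*(-10) = ((2 - 1*(-11)) + 19)*(-10) = ((2 + 11) + 19)*(-10) = (13 + 19)*(-10) = 32*(-10) = -320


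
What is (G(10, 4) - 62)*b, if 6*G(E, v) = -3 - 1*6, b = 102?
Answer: -6477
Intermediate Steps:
G(E, v) = -3/2 (G(E, v) = (-3 - 1*6)/6 = (-3 - 6)/6 = (1/6)*(-9) = -3/2)
(G(10, 4) - 62)*b = (-3/2 - 62)*102 = -127/2*102 = -6477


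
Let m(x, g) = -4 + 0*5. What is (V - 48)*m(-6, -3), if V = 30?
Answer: 72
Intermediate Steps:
m(x, g) = -4 (m(x, g) = -4 + 0 = -4)
(V - 48)*m(-6, -3) = (30 - 48)*(-4) = -18*(-4) = 72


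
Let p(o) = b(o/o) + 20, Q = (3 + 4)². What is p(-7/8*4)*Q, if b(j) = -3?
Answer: 833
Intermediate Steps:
Q = 49 (Q = 7² = 49)
p(o) = 17 (p(o) = -3 + 20 = 17)
p(-7/8*4)*Q = 17*49 = 833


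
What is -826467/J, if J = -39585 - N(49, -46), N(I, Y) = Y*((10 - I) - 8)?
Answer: 826467/41747 ≈ 19.797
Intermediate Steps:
N(I, Y) = Y*(2 - I)
J = -41747 (J = -39585 - (-46)*(2 - 1*49) = -39585 - (-46)*(2 - 49) = -39585 - (-46)*(-47) = -39585 - 1*2162 = -39585 - 2162 = -41747)
-826467/J = -826467/(-41747) = -826467*(-1/41747) = 826467/41747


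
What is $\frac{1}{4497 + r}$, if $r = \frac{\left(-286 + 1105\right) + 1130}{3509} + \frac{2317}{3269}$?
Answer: $\frac{1638703}{7371319053} \approx 0.00022231$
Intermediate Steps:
$r = \frac{2071662}{1638703}$ ($r = \left(819 + 1130\right) \frac{1}{3509} + 2317 \cdot \frac{1}{3269} = 1949 \cdot \frac{1}{3509} + \frac{331}{467} = \frac{1949}{3509} + \frac{331}{467} = \frac{2071662}{1638703} \approx 1.2642$)
$\frac{1}{4497 + r} = \frac{1}{4497 + \frac{2071662}{1638703}} = \frac{1}{\frac{7371319053}{1638703}} = \frac{1638703}{7371319053}$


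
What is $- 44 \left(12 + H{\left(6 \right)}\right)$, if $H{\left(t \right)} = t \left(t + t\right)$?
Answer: $-3696$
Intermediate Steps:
$H{\left(t \right)} = 2 t^{2}$ ($H{\left(t \right)} = t 2 t = 2 t^{2}$)
$- 44 \left(12 + H{\left(6 \right)}\right) = - 44 \left(12 + 2 \cdot 6^{2}\right) = - 44 \left(12 + 2 \cdot 36\right) = - 44 \left(12 + 72\right) = \left(-44\right) 84 = -3696$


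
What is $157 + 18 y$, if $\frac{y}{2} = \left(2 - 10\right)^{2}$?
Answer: $2461$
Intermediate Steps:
$y = 128$ ($y = 2 \left(2 - 10\right)^{2} = 2 \left(-8\right)^{2} = 2 \cdot 64 = 128$)
$157 + 18 y = 157 + 18 \cdot 128 = 157 + 2304 = 2461$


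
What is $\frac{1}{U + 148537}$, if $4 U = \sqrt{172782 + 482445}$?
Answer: $\frac{2376592}{353011190677} - \frac{12 \sqrt{72803}}{353011190677} \approx 6.7232 \cdot 10^{-6}$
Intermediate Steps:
$U = \frac{3 \sqrt{72803}}{4}$ ($U = \frac{\sqrt{172782 + 482445}}{4} = \frac{\sqrt{655227}}{4} = \frac{3 \sqrt{72803}}{4} \approx 202.37$)
$\frac{1}{U + 148537} = \frac{1}{\frac{3 \sqrt{72803}}{4} + 148537} = \frac{1}{148537 + \frac{3 \sqrt{72803}}{4}}$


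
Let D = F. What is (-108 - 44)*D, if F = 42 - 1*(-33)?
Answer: -11400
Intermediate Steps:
F = 75 (F = 42 + 33 = 75)
D = 75
(-108 - 44)*D = (-108 - 44)*75 = -152*75 = -11400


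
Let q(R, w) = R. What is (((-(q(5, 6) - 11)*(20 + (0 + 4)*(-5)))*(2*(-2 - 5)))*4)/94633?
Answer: 0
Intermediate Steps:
(((-(q(5, 6) - 11)*(20 + (0 + 4)*(-5)))*(2*(-2 - 5)))*4)/94633 = (((-(5 - 11)*(20 + (0 + 4)*(-5)))*(2*(-2 - 5)))*4)/94633 = (((-(-6)*(20 + 4*(-5)))*(2*(-7)))*4)*(1/94633) = ((-(-6)*(20 - 20)*(-14))*4)*(1/94633) = ((-(-6)*0*(-14))*4)*(1/94633) = ((-1*0*(-14))*4)*(1/94633) = ((0*(-14))*4)*(1/94633) = (0*4)*(1/94633) = 0*(1/94633) = 0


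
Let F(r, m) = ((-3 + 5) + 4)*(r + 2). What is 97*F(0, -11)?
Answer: 1164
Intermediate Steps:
F(r, m) = 12 + 6*r (F(r, m) = (2 + 4)*(2 + r) = 6*(2 + r) = 12 + 6*r)
97*F(0, -11) = 97*(12 + 6*0) = 97*(12 + 0) = 97*12 = 1164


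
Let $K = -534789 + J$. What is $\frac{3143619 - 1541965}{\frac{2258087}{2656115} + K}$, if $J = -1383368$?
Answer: $- \frac{2127088607105}{2547421660984} \approx -0.835$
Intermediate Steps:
$K = -1918157$ ($K = -534789 - 1383368 = -1918157$)
$\frac{3143619 - 1541965}{\frac{2258087}{2656115} + K} = \frac{3143619 - 1541965}{\frac{2258087}{2656115} - 1918157} = \frac{1601654}{2258087 \cdot \frac{1}{2656115} - 1918157} = \frac{1601654}{\frac{2258087}{2656115} - 1918157} = \frac{1601654}{- \frac{5094843321968}{2656115}} = 1601654 \left(- \frac{2656115}{5094843321968}\right) = - \frac{2127088607105}{2547421660984}$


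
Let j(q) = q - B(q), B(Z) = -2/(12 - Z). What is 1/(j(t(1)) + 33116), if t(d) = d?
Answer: 11/364289 ≈ 3.0196e-5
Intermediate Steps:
j(q) = q - 2/(-12 + q)
1/(j(t(1)) + 33116) = 1/((-2 + 1*(-12 + 1))/(-12 + 1) + 33116) = 1/((-2 + 1*(-11))/(-11) + 33116) = 1/(-(-2 - 11)/11 + 33116) = 1/(-1/11*(-13) + 33116) = 1/(13/11 + 33116) = 1/(364289/11) = 11/364289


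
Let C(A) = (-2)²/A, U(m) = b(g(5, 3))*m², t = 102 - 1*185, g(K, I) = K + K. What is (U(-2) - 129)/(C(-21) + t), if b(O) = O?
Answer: 1869/1747 ≈ 1.0698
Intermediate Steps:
g(K, I) = 2*K
t = -83 (t = 102 - 185 = -83)
U(m) = 10*m² (U(m) = (2*5)*m² = 10*m²)
C(A) = 4/A
(U(-2) - 129)/(C(-21) + t) = (10*(-2)² - 129)/(4/(-21) - 83) = (10*4 - 129)/(4*(-1/21) - 83) = (40 - 129)/(-4/21 - 83) = -89/(-1747/21) = -89*(-21/1747) = 1869/1747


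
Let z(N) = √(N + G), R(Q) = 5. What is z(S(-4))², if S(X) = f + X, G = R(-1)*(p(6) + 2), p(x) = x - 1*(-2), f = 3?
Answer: 49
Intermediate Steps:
p(x) = 2 + x (p(x) = x + 2 = 2 + x)
G = 50 (G = 5*((2 + 6) + 2) = 5*(8 + 2) = 5*10 = 50)
S(X) = 3 + X
z(N) = √(50 + N) (z(N) = √(N + 50) = √(50 + N))
z(S(-4))² = (√(50 + (3 - 4)))² = (√(50 - 1))² = (√49)² = 7² = 49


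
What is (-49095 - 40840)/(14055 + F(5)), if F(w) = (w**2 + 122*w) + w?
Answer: -17987/2939 ≈ -6.1201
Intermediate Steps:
F(w) = w**2 + 123*w
(-49095 - 40840)/(14055 + F(5)) = (-49095 - 40840)/(14055 + 5*(123 + 5)) = -89935/(14055 + 5*128) = -89935/(14055 + 640) = -89935/14695 = -89935*1/14695 = -17987/2939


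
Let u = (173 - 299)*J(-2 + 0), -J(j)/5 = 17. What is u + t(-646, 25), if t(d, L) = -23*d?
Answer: 25568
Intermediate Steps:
J(j) = -85 (J(j) = -5*17 = -85)
u = 10710 (u = (173 - 299)*(-85) = -126*(-85) = 10710)
u + t(-646, 25) = 10710 - 23*(-646) = 10710 + 14858 = 25568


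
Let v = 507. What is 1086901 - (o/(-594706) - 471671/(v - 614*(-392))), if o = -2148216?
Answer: 11136068953903734/10245722405 ≈ 1.0869e+6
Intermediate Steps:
1086901 - (o/(-594706) - 471671/(v - 614*(-392))) = 1086901 - (-2148216/(-594706) - 471671/(507 - 614*(-392))) = 1086901 - (-2148216*(-1/594706) - 471671/(507 + 240688)) = 1086901 - (153444/42479 - 471671/241195) = 1086901 - 1*16973813171/10245722405 = 1086901 - 16973813171/10245722405 = 11136068953903734/10245722405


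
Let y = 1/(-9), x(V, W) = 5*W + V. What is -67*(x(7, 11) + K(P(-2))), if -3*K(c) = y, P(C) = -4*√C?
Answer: -112225/27 ≈ -4156.5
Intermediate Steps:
x(V, W) = V + 5*W
y = -⅑ ≈ -0.11111
K(c) = 1/27 (K(c) = -⅓*(-⅑) = 1/27)
-67*(x(7, 11) + K(P(-2))) = -67*((7 + 5*11) + 1/27) = -67*((7 + 55) + 1/27) = -67*(62 + 1/27) = -67*1675/27 = -112225/27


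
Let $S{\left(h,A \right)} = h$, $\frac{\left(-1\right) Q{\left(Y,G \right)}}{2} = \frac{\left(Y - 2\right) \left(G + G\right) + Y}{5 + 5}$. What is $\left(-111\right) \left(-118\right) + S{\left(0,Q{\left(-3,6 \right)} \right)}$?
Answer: $13098$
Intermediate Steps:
$Q{\left(Y,G \right)} = - \frac{Y}{5} - \frac{2 G \left(-2 + Y\right)}{5}$ ($Q{\left(Y,G \right)} = - 2 \frac{\left(Y - 2\right) \left(G + G\right) + Y}{5 + 5} = - 2 \frac{\left(-2 + Y\right) 2 G + Y}{10} = - 2 \left(2 G \left(-2 + Y\right) + Y\right) \frac{1}{10} = - 2 \left(Y + 2 G \left(-2 + Y\right)\right) \frac{1}{10} = - 2 \left(\frac{Y}{10} + \frac{G \left(-2 + Y\right)}{5}\right) = - \frac{Y}{5} - \frac{2 G \left(-2 + Y\right)}{5}$)
$\left(-111\right) \left(-118\right) + S{\left(0,Q{\left(-3,6 \right)} \right)} = \left(-111\right) \left(-118\right) + 0 = 13098 + 0 = 13098$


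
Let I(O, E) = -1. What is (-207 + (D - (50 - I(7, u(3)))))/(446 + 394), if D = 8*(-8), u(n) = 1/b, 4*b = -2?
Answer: -23/60 ≈ -0.38333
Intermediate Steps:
b = -½ (b = (¼)*(-2) = -½ ≈ -0.50000)
u(n) = -2 (u(n) = 1/(-½) = -2)
D = -64
(-207 + (D - (50 - I(7, u(3)))))/(446 + 394) = (-207 + (-64 - (50 - 1*(-1))))/(446 + 394) = (-207 + (-64 - (50 + 1)))/840 = (-207 + (-64 - 1*51))*(1/840) = (-207 + (-64 - 51))*(1/840) = (-207 - 115)*(1/840) = -322*1/840 = -23/60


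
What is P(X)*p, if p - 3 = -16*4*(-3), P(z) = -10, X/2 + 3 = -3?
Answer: -1950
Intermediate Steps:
X = -12 (X = -6 + 2*(-3) = -6 - 6 = -12)
p = 195 (p = 3 - 16*4*(-3) = 3 - 64*(-3) = 3 + 192 = 195)
P(X)*p = -10*195 = -1950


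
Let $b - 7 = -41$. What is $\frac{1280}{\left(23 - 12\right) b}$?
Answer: $- \frac{640}{187} \approx -3.4225$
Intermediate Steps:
$b = -34$ ($b = 7 - 41 = -34$)
$\frac{1280}{\left(23 - 12\right) b} = \frac{1280}{\left(23 - 12\right) \left(-34\right)} = \frac{1280}{11 \left(-34\right)} = \frac{1280}{-374} = 1280 \left(- \frac{1}{374}\right) = - \frac{640}{187}$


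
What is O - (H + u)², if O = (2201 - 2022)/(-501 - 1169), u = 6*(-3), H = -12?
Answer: -1503179/1670 ≈ -900.11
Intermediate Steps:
u = -18
O = -179/1670 (O = 179/(-1670) = 179*(-1/1670) = -179/1670 ≈ -0.10719)
O - (H + u)² = -179/1670 - (-12 - 18)² = -179/1670 - 1*(-30)² = -179/1670 - 1*900 = -179/1670 - 900 = -1503179/1670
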